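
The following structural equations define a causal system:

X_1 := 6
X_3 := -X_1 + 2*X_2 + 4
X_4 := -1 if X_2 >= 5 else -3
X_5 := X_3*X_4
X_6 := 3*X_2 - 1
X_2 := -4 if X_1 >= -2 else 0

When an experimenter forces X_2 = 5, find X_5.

do(X_2=5) replaces the equation X_2 := -4 if X_1 >= -2 else 0 with the constant X_2 = 5.
X_3 = -X_1 + 2*X_2 + 4  [with X_1=6, X_2=5]  = 8
X_4 = -1 if X_2 >= 5 else -3  [with X_2=5]  = -1
X_5 = X_3*X_4  [with X_3=8, X_4=-1]  = -8

-8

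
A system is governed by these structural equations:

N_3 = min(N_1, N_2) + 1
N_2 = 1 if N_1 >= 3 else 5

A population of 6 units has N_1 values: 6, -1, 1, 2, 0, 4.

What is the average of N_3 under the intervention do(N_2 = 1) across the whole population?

1.5

The intervention sets N_2=1 in all 6 units regardless of N_1. Recomputing N_3 per unit gives 2, 0, 2, 2, 1, 2; average 1.5.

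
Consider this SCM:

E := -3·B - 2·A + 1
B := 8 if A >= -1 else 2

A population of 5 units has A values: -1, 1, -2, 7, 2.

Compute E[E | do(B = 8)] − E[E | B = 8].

1.7

Under do(B=8), B's equation is replaced by B=8 for every unit. Per-unit E: -21, -25, -19, -37, -27. Mean = -25.8.
E[E|B=8] averages over only the 4 units with B=8 (A = -1, 1, 7, 2): E = -21, -25, -37, -27, mean -27.5.
Difference = -25.8 − (-27.5) = 1.7.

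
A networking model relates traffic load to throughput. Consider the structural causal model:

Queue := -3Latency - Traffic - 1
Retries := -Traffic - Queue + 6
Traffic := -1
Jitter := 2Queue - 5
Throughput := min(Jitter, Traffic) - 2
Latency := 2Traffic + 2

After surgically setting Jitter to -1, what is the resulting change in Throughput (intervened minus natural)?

4

The intervention breaks the incoming arrows to Jitter: Jitter := 2Queue - 5 no longer applies, and Jitter = -1.
Throughput = min(Jitter, Traffic) - 2  [with Jitter=-1, Traffic=-1]  = -3
Without intervention: Latency = 2Traffic + 2  [with Traffic=-1]  = 0; Queue = -3Latency - Traffic - 1  [with Latency=0, Traffic=-1]  = 0; Jitter = 2Queue - 5  [with Queue=0]  = -5; Throughput = min(Jitter, Traffic) - 2  [with Jitter=-5, Traffic=-1]  = -7.
Change = -3 − (-7) = 4.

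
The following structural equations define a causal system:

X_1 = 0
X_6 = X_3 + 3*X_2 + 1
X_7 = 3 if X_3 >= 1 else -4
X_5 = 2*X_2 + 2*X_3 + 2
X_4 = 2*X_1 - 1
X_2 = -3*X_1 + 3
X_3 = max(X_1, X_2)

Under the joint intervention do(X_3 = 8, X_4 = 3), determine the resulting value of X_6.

Setting X_3 = 8, X_4 = 3 by intervention discards those variables' equations.
X_2 = -3*X_1 + 3  [with X_1=0]  = 3
X_6 = X_3 + 3*X_2 + 1  [with X_3=8, X_2=3]  = 18

18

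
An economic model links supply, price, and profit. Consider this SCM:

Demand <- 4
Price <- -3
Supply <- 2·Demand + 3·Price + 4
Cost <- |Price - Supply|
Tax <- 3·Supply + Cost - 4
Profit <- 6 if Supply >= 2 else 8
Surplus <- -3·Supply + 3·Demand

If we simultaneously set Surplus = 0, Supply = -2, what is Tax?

Under do(Surplus = 0, Supply = -2), each intervened variable's structural equation is replaced by its fixed value.
Cost = |Price - Supply|  [with Price=-3, Supply=-2]  = 1
Tax = 3·Supply + Cost - 4  [with Supply=-2, Cost=1]  = -9

-9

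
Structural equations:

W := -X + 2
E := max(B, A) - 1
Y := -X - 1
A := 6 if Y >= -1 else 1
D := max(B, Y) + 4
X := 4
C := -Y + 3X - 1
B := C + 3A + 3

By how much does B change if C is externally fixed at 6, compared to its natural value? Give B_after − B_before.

-10

Under do(C=6), the mechanism C := -Y + 3X - 1 is discarded; C is fixed at 6.
Y = -X - 1  [with X=4]  = -5
A = 6 if Y >= -1 else 1  [with Y=-5]  = 1
B = C + 3A + 3  [with C=6, A=1]  = 12
Without intervention: Y = -X - 1  [with X=4]  = -5; A = 6 if Y >= -1 else 1  [with Y=-5]  = 1; C = -Y + 3X - 1  [with Y=-5, X=4]  = 16; B = C + 3A + 3  [with C=16, A=1]  = 22.
Change = 12 − 22 = -10.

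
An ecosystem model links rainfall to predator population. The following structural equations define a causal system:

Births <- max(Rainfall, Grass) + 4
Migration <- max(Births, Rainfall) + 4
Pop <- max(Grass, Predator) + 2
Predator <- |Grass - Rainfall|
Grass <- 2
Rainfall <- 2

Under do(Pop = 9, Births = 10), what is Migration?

Setting Pop = 9, Births = 10 by intervention discards those variables' equations.
Migration = max(Births, Rainfall) + 4  [with Births=10, Rainfall=2]  = 14

14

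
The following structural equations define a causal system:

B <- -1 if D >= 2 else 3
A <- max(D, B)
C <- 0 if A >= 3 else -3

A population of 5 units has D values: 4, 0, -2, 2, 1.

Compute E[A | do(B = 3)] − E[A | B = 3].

0.2

The intervention sets B=3 in all 5 units regardless of D. Recomputing A per unit gives 4, 3, 3, 3, 3; average 3.2.
Conditioning on B=3 selects the 3 unit(s) with D ∈ {0, -2, 1}. Their A values: 3, 3, 3. Mean = 3.
Difference = 3.2 − 3 = 0.2.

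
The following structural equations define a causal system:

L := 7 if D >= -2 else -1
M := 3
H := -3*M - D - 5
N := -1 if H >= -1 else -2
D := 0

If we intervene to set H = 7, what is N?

-1

Intervening sets H = 7 and removes its equation (H := -3*M - D - 5).
N = -1 if H >= -1 else -2  [with H=7]  = -1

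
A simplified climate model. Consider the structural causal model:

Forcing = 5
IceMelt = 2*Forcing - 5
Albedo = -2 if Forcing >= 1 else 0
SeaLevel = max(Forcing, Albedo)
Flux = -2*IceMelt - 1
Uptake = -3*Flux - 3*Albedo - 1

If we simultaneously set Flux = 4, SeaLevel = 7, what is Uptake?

Setting Flux = 4, SeaLevel = 7 by intervention discards those variables' equations.
Albedo = -2 if Forcing >= 1 else 0  [with Forcing=5]  = -2
Uptake = -3*Flux - 3*Albedo - 1  [with Flux=4, Albedo=-2]  = -7

-7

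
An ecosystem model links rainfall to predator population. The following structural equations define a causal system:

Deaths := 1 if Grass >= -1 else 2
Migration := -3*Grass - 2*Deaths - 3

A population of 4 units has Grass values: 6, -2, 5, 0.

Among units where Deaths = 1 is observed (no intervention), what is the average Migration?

Conditioning on Deaths=1 selects the 3 unit(s) with Grass ∈ {6, 5, 0}. Their Migration values: -23, -20, -5. Mean = -16.

-16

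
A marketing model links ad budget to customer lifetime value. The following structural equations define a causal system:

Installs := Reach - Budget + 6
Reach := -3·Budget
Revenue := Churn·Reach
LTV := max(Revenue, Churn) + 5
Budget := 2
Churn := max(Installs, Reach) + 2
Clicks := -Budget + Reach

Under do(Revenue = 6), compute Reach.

-6

do(Revenue=6) replaces the equation Revenue := Churn·Reach with the constant Revenue = 6.
Reach is not downstream of the intervention, so its value is determined by the original equations.
Reach = -3·Budget  [with Budget=2]  = -6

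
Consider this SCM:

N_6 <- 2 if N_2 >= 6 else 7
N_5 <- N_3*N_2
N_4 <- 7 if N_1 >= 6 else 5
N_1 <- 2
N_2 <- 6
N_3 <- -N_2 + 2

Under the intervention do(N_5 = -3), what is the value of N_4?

The intervention breaks the incoming arrows to N_5: N_5 <- N_3*N_2 no longer applies, and N_5 = -3.
Since N_4 is not a descendant of the intervened variable, it is unaffected.
N_4 = 7 if N_1 >= 6 else 5  [with N_1=2]  = 5

5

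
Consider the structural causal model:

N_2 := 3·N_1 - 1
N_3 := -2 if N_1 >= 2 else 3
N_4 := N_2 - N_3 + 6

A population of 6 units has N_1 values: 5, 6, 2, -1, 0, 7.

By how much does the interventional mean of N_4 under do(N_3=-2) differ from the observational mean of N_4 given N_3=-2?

-5.5

Under do(N_3=-2), N_3's equation is replaced by N_3=-2 for every unit. Per-unit N_4: 22, 25, 13, 4, 7, 28. Mean = 16.5.
Observing N_3=-2 restricts to units where N_3's equation naturally yields -2: N_1 ∈ {5, 6, 2, 7}. In that subpopulation N_4 = 22, 25, 13, 28, mean 22.
Difference = 16.5 − 22 = -5.5.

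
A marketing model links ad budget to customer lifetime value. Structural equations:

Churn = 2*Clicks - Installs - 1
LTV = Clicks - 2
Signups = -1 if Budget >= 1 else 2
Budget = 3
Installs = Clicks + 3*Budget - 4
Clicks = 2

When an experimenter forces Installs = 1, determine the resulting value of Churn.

2

do(Installs=1) replaces the equation Installs = Clicks + 3*Budget - 4 with the constant Installs = 1.
Churn = 2*Clicks - Installs - 1  [with Clicks=2, Installs=1]  = 2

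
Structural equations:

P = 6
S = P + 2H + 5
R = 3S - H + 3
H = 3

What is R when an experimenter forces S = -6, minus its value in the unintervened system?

The intervention breaks the incoming arrows to S: S = P + 2H + 5 no longer applies, and S = -6.
R = 3S - H + 3  [with S=-6, H=3]  = -18
Without intervention: S = P + 2H + 5  [with P=6, H=3]  = 17; R = 3S - H + 3  [with S=17, H=3]  = 51.
Change = -18 − 51 = -69.

-69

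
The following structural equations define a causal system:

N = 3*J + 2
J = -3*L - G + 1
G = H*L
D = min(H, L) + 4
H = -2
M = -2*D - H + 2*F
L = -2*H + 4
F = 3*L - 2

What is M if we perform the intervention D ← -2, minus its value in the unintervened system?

8

do(D=-2) replaces the equation D = min(H, L) + 4 with the constant D = -2.
L = -2*H + 4  [with H=-2]  = 8
F = 3*L - 2  [with L=8]  = 22
M = -2*D - H + 2*F  [with D=-2, H=-2, F=22]  = 50
Without intervention: L = -2*H + 4  [with H=-2]  = 8; D = min(H, L) + 4  [with H=-2, L=8]  = 2; F = 3*L - 2  [with L=8]  = 22; M = -2*D - H + 2*F  [with D=2, H=-2, F=22]  = 42.
Change = 50 − 42 = 8.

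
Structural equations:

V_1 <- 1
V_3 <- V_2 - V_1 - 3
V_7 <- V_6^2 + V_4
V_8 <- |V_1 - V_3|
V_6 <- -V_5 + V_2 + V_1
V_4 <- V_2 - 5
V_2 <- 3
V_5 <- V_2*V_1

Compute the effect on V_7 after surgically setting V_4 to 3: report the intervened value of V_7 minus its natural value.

The intervention breaks the incoming arrows to V_4: V_4 <- V_2 - 5 no longer applies, and V_4 = 3.
V_5 = V_2*V_1  [with V_2=3, V_1=1]  = 3
V_6 = -V_5 + V_2 + V_1  [with V_5=3, V_2=3, V_1=1]  = 1
V_7 = V_6^2 + V_4  [with V_6=1, V_4=3]  = 4
Without intervention: V_4 = V_2 - 5  [with V_2=3]  = -2; V_5 = V_2*V_1  [with V_2=3, V_1=1]  = 3; V_6 = -V_5 + V_2 + V_1  [with V_5=3, V_2=3, V_1=1]  = 1; V_7 = V_6^2 + V_4  [with V_6=1, V_4=-2]  = -1.
Change = 4 − (-1) = 5.

5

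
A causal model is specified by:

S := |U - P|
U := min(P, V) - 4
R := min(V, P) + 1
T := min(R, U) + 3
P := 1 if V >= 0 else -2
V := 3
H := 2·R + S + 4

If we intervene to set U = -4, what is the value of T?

The intervention breaks the incoming arrows to U: U := min(P, V) - 4 no longer applies, and U = -4.
P = 1 if V >= 0 else -2  [with V=3]  = 1
R = min(V, P) + 1  [with V=3, P=1]  = 2
T = min(R, U) + 3  [with R=2, U=-4]  = -1

-1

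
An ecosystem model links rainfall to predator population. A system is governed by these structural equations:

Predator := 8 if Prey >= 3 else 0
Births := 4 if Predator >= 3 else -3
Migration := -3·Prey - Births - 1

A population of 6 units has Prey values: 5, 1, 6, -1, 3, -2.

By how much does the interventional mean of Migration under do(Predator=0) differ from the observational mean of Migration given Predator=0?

-8

Under do(Predator=0), Predator's equation is replaced by Predator=0 for every unit. Per-unit Migration: -13, -1, -16, 5, -7, 8. Mean = -4.
Observing Predator=0 restricts to units where Predator's equation naturally yields 0: Prey ∈ {1, -1, -2}. In that subpopulation Migration = -1, 5, 8, mean 4.
Difference = -4 − 4 = -8.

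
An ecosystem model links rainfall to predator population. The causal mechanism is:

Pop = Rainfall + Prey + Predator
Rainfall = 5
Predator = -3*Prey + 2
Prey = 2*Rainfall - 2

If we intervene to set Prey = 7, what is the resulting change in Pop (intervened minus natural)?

2

Under do(Prey=7), the mechanism Prey = 2*Rainfall - 2 is discarded; Prey is fixed at 7.
Predator = -3*Prey + 2  [with Prey=7]  = -19
Pop = Rainfall + Prey + Predator  [with Rainfall=5, Prey=7, Predator=-19]  = -7
Without intervention: Prey = 2*Rainfall - 2  [with Rainfall=5]  = 8; Predator = -3*Prey + 2  [with Prey=8]  = -22; Pop = Rainfall + Prey + Predator  [with Rainfall=5, Prey=8, Predator=-22]  = -9.
Change = -7 − (-9) = 2.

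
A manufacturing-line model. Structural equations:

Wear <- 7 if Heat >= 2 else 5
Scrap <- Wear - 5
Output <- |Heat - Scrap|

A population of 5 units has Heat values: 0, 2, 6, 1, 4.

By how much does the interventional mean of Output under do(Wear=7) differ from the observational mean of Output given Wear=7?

Every unit gets Wear=7 under the intervention. Output values become 2, 0, 4, 1, 2; E[Output|do(Wear=7)] = 1.8.
E[Output|Wear=7] averages over only the 3 units with Wear=7 (Heat = 2, 6, 4): Output = 0, 4, 2, mean 2.
Difference = 1.8 − 2 = -0.2.

-0.2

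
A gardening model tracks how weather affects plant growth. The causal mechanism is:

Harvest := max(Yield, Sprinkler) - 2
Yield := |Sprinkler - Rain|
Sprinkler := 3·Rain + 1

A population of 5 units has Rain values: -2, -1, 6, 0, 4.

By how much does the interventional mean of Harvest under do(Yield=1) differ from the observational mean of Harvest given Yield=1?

6

Every unit gets Yield=1 under the intervention. Harvest values become -1, -1, 17, -1, 11; E[Harvest|do(Yield=1)] = 5.
E[Harvest|Yield=1] averages over only the 2 units with Yield=1 (Rain = -1, 0): Harvest = -1, -1, mean -1.
Difference = 5 − (-1) = 6.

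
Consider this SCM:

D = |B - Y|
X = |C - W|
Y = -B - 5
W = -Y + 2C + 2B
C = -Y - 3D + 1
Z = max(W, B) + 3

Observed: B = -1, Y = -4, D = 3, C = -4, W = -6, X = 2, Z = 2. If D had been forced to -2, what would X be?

The intervention breaks the incoming arrows to D: D = |B - Y| no longer applies, and D = -2.
Y = -B - 5  [with B=-1]  = -4
C = -Y - 3D + 1  [with Y=-4, D=-2]  = 11
W = -Y + 2C + 2B  [with Y=-4, C=11, B=-1]  = 24
X = |C - W|  [with C=11, W=24]  = 13

13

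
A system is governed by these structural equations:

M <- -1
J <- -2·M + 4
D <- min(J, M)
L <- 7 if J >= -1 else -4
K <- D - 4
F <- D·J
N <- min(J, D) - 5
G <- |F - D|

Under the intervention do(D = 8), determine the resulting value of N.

The intervention breaks the incoming arrows to D: D <- min(J, M) no longer applies, and D = 8.
J = -2·M + 4  [with M=-1]  = 6
N = min(J, D) - 5  [with J=6, D=8]  = 1

1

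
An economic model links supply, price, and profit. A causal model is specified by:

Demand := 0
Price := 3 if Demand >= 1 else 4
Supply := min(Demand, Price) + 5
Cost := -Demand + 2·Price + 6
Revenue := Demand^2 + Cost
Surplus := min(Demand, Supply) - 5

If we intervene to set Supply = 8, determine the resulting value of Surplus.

The intervention breaks the incoming arrows to Supply: Supply := min(Demand, Price) + 5 no longer applies, and Supply = 8.
Surplus = min(Demand, Supply) - 5  [with Demand=0, Supply=8]  = -5

-5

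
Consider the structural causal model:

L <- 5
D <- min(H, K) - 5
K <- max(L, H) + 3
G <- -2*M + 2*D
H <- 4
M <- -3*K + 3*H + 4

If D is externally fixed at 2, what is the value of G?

20

The intervention breaks the incoming arrows to D: D <- min(H, K) - 5 no longer applies, and D = 2.
K = max(L, H) + 3  [with L=5, H=4]  = 8
M = -3*K + 3*H + 4  [with K=8, H=4]  = -8
G = -2*M + 2*D  [with M=-8, D=2]  = 20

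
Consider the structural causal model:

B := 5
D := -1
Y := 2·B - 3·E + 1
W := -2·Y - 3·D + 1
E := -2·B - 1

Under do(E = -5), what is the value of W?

-48

do(E=-5) replaces the equation E := -2·B - 1 with the constant E = -5.
Y = 2·B - 3·E + 1  [with B=5, E=-5]  = 26
W = -2·Y - 3·D + 1  [with Y=26, D=-1]  = -48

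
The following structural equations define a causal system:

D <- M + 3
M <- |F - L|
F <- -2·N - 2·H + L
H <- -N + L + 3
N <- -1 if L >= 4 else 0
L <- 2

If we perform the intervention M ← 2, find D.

The intervention breaks the incoming arrows to M: M <- |F - L| no longer applies, and M = 2.
D = M + 3  [with M=2]  = 5

5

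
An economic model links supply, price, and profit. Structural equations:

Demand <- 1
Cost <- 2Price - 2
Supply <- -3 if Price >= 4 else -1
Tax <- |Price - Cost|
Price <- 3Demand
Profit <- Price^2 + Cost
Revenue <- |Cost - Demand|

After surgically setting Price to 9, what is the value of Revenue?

do(Price=9) replaces the equation Price <- 3Demand with the constant Price = 9.
Cost = 2Price - 2  [with Price=9]  = 16
Revenue = |Cost - Demand|  [with Cost=16, Demand=1]  = 15

15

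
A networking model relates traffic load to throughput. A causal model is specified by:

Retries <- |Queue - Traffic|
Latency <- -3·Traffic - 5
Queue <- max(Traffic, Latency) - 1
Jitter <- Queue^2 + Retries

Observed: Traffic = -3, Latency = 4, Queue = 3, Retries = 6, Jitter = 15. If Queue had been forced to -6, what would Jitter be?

39

do(Queue=-6) replaces the equation Queue <- max(Traffic, Latency) - 1 with the constant Queue = -6.
Retries = |Queue - Traffic|  [with Queue=-6, Traffic=-3]  = 3
Jitter = Queue^2 + Retries  [with Queue=-6, Retries=3]  = 39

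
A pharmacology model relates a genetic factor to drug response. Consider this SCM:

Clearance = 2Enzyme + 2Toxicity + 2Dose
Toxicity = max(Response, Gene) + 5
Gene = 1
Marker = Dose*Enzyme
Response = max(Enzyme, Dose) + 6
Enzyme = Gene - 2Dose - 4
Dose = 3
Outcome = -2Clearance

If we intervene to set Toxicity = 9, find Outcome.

-12

Intervening sets Toxicity = 9 and removes its equation (Toxicity = max(Response, Gene) + 5).
Enzyme = Gene - 2Dose - 4  [with Gene=1, Dose=3]  = -9
Clearance = 2Enzyme + 2Toxicity + 2Dose  [with Enzyme=-9, Toxicity=9, Dose=3]  = 6
Outcome = -2Clearance  [with Clearance=6]  = -12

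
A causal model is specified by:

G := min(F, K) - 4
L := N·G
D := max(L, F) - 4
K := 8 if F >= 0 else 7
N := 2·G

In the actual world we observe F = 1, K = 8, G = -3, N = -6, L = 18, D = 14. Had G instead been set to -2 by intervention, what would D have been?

4

The intervention breaks the incoming arrows to G: G := min(F, K) - 4 no longer applies, and G = -2.
N = 2·G  [with G=-2]  = -4
L = N·G  [with N=-4, G=-2]  = 8
D = max(L, F) - 4  [with L=8, F=1]  = 4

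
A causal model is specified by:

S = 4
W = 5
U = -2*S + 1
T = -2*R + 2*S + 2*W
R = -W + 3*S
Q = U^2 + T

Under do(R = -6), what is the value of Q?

79

The intervention breaks the incoming arrows to R: R = -W + 3*S no longer applies, and R = -6.
T = -2*R + 2*S + 2*W  [with R=-6, S=4, W=5]  = 30
U = -2*S + 1  [with S=4]  = -7
Q = U^2 + T  [with U=-7, T=30]  = 79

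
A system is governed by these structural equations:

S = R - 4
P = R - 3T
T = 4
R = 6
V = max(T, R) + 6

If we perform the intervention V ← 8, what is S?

2

do(V=8) replaces the equation V = max(T, R) + 6 with the constant V = 8.
S is not downstream of the intervention, so its value is determined by the original equations.
S = R - 4  [with R=6]  = 2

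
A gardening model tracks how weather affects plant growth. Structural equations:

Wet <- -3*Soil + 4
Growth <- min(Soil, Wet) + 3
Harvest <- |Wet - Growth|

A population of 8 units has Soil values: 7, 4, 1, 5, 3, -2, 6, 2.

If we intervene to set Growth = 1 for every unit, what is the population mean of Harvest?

do(Growth=1) breaks Growth's dependence on Soil. With Growth=1 fixed, Harvest across the units is 18, 9, 0, 12, 6, 9, 15, 3, mean 9.

9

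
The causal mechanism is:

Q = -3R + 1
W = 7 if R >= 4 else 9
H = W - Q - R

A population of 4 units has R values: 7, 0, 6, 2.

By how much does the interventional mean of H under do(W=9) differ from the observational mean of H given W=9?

5.5

Under do(W=9), W's equation is replaced by W=9 for every unit. Per-unit H: 22, 8, 20, 12. Mean = 15.5.
Observing W=9 restricts to units where W's equation naturally yields 9: R ∈ {0, 2}. In that subpopulation H = 8, 12, mean 10.
Difference = 15.5 − 10 = 5.5.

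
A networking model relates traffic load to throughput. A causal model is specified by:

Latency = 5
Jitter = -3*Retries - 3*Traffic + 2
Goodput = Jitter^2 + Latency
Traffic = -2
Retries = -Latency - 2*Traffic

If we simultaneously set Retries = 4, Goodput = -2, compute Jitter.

The joint intervention fixes Retries = 4, Goodput = -2, removing each variable's own equation.
Jitter = -3*Retries - 3*Traffic + 2  [with Retries=4, Traffic=-2]  = -4

-4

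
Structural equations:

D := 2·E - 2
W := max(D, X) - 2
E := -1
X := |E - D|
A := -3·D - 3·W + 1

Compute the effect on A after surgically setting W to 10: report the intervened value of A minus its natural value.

Intervening sets W = 10 and removes its equation (W := max(D, X) - 2).
D = 2·E - 2  [with E=-1]  = -4
A = -3·D - 3·W + 1  [with D=-4, W=10]  = -17
Without intervention: D = 2·E - 2  [with E=-1]  = -4; X = |E - D|  [with E=-1, D=-4]  = 3; W = max(D, X) - 2  [with D=-4, X=3]  = 1; A = -3·D - 3·W + 1  [with D=-4, W=1]  = 10.
Change = -17 − 10 = -27.

-27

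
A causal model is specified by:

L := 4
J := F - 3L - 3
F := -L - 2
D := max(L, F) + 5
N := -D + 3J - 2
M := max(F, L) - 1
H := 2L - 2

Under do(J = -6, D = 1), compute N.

-21

The joint intervention fixes J = -6, D = 1, removing each variable's own equation.
N = -D + 3J - 2  [with D=1, J=-6]  = -21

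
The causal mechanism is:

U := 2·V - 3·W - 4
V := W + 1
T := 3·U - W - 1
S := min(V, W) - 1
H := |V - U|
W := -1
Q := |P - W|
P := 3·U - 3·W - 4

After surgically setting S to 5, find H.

do(S=5) replaces the equation S := min(V, W) - 1 with the constant S = 5.
H is not downstream of the intervention, so its value is determined by the original equations.
V = W + 1  [with W=-1]  = 0
U = 2·V - 3·W - 4  [with V=0, W=-1]  = -1
H = |V - U|  [with V=0, U=-1]  = 1

1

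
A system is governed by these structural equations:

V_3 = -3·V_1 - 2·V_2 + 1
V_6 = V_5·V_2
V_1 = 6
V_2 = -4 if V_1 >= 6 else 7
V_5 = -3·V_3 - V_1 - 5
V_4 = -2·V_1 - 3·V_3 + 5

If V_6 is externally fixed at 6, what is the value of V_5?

do(V_6=6) replaces the equation V_6 = V_5·V_2 with the constant V_6 = 6.
Since V_5 is not a descendant of the intervened variable, it is unaffected.
V_2 = -4 if V_1 >= 6 else 7  [with V_1=6]  = -4
V_3 = -3·V_1 - 2·V_2 + 1  [with V_1=6, V_2=-4]  = -9
V_5 = -3·V_3 - V_1 - 5  [with V_3=-9, V_1=6]  = 16

16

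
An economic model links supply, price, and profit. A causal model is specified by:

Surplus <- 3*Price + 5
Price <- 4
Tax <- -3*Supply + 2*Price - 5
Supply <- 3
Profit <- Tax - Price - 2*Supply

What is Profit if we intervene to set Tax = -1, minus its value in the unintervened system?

The intervention breaks the incoming arrows to Tax: Tax <- -3*Supply + 2*Price - 5 no longer applies, and Tax = -1.
Profit = Tax - Price - 2*Supply  [with Tax=-1, Price=4, Supply=3]  = -11
Without intervention: Tax = -3*Supply + 2*Price - 5  [with Supply=3, Price=4]  = -6; Profit = Tax - Price - 2*Supply  [with Tax=-6, Price=4, Supply=3]  = -16.
Change = -11 − (-16) = 5.

5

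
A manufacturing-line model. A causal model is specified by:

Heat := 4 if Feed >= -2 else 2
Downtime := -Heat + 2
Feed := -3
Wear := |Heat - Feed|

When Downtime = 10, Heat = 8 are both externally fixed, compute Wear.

11

Setting Downtime = 10, Heat = 8 by intervention discards those variables' equations.
Wear = |Heat - Feed|  [with Heat=8, Feed=-3]  = 11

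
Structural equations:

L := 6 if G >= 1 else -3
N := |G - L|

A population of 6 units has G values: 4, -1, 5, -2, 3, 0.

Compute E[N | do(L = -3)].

4.5

Every unit gets L=-3 under the intervention. N values become 7, 2, 8, 1, 6, 3; E[N|do(L=-3)] = 4.5.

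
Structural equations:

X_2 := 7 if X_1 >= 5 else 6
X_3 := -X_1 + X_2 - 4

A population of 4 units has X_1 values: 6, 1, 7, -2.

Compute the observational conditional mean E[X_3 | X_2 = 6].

2.5

Conditioning on X_2=6 selects the 2 unit(s) with X_1 ∈ {1, -2}. Their X_3 values: 1, 4. Mean = 2.5.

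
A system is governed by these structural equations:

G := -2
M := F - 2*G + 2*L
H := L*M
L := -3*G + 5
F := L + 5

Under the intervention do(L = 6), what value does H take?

162

do(L=6) replaces the equation L := -3*G + 5 with the constant L = 6.
F = L + 5  [with L=6]  = 11
M = F - 2*G + 2*L  [with F=11, G=-2, L=6]  = 27
H = L*M  [with L=6, M=27]  = 162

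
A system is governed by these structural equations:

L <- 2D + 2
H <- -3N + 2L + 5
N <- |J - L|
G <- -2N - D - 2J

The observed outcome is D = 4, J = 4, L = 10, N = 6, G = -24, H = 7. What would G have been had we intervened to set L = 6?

-16

do(L=6) replaces the equation L <- 2D + 2 with the constant L = 6.
N = |J - L|  [with J=4, L=6]  = 2
G = -2N - D - 2J  [with N=2, D=4, J=4]  = -16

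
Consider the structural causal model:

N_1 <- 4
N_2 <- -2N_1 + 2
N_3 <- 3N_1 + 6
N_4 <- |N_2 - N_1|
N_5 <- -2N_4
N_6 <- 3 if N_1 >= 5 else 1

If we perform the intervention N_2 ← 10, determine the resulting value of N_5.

do(N_2=10) replaces the equation N_2 <- -2N_1 + 2 with the constant N_2 = 10.
N_4 = |N_2 - N_1|  [with N_2=10, N_1=4]  = 6
N_5 = -2N_4  [with N_4=6]  = -12

-12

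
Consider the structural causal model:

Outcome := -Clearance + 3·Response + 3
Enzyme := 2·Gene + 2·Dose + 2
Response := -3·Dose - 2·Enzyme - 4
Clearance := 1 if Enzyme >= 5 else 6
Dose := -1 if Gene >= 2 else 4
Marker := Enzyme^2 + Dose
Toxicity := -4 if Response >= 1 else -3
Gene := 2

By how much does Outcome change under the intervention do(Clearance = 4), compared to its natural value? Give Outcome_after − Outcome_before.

2

do(Clearance=4) replaces the equation Clearance := 1 if Enzyme >= 5 else 6 with the constant Clearance = 4.
Dose = -1 if Gene >= 2 else 4  [with Gene=2]  = -1
Enzyme = 2·Gene + 2·Dose + 2  [with Gene=2, Dose=-1]  = 4
Response = -3·Dose - 2·Enzyme - 4  [with Dose=-1, Enzyme=4]  = -9
Outcome = -Clearance + 3·Response + 3  [with Clearance=4, Response=-9]  = -28
Without intervention: Dose = -1 if Gene >= 2 else 4  [with Gene=2]  = -1; Enzyme = 2·Gene + 2·Dose + 2  [with Gene=2, Dose=-1]  = 4; Response = -3·Dose - 2·Enzyme - 4  [with Dose=-1, Enzyme=4]  = -9; Clearance = 1 if Enzyme >= 5 else 6  [with Enzyme=4]  = 6; Outcome = -Clearance + 3·Response + 3  [with Clearance=6, Response=-9]  = -30.
Change = -28 − (-30) = 2.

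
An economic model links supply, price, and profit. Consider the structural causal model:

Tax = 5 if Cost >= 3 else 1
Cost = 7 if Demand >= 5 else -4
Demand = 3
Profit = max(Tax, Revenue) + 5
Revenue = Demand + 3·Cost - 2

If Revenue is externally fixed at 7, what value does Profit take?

12

do(Revenue=7) replaces the equation Revenue = Demand + 3·Cost - 2 with the constant Revenue = 7.
Cost = 7 if Demand >= 5 else -4  [with Demand=3]  = -4
Tax = 5 if Cost >= 3 else 1  [with Cost=-4]  = 1
Profit = max(Tax, Revenue) + 5  [with Tax=1, Revenue=7]  = 12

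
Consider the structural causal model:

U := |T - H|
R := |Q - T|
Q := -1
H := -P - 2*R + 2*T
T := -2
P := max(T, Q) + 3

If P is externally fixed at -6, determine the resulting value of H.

do(P=-6) replaces the equation P := max(T, Q) + 3 with the constant P = -6.
R = |Q - T|  [with Q=-1, T=-2]  = 1
H = -P - 2*R + 2*T  [with P=-6, R=1, T=-2]  = 0

0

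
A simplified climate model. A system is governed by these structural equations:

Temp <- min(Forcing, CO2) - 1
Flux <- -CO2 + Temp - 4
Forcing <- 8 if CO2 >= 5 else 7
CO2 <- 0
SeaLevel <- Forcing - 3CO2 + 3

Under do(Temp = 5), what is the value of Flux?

do(Temp=5) replaces the equation Temp <- min(Forcing, CO2) - 1 with the constant Temp = 5.
Flux = -CO2 + Temp - 4  [with CO2=0, Temp=5]  = 1

1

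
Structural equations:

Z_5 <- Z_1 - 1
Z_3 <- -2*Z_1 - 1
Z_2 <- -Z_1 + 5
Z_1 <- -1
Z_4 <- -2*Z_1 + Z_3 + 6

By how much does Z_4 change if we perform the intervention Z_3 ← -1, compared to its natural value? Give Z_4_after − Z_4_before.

The intervention breaks the incoming arrows to Z_3: Z_3 <- -2*Z_1 - 1 no longer applies, and Z_3 = -1.
Z_4 = -2*Z_1 + Z_3 + 6  [with Z_1=-1, Z_3=-1]  = 7
Without intervention: Z_3 = -2*Z_1 - 1  [with Z_1=-1]  = 1; Z_4 = -2*Z_1 + Z_3 + 6  [with Z_1=-1, Z_3=1]  = 9.
Change = 7 − 9 = -2.

-2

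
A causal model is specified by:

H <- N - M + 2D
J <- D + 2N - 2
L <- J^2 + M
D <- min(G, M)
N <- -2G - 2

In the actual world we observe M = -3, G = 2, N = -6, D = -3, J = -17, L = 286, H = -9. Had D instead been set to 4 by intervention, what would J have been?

-10

Intervening sets D = 4 and removes its equation (D <- min(G, M)).
N = -2G - 2  [with G=2]  = -6
J = D + 2N - 2  [with D=4, N=-6]  = -10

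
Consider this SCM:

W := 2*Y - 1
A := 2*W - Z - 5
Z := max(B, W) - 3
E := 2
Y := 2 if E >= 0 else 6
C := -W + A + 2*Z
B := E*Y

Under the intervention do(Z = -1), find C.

Under do(Z=-1), the mechanism Z := max(B, W) - 3 is discarded; Z is fixed at -1.
Y = 2 if E >= 0 else 6  [with E=2]  = 2
W = 2*Y - 1  [with Y=2]  = 3
A = 2*W - Z - 5  [with W=3, Z=-1]  = 2
C = -W + A + 2*Z  [with W=3, A=2, Z=-1]  = -3

-3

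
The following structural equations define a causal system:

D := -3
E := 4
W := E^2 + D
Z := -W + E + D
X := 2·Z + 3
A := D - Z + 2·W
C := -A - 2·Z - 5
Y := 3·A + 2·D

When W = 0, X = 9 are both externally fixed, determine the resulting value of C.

-3

Under do(W = 0, X = 9), each intervened variable's structural equation is replaced by its fixed value.
Z = -W + E + D  [with W=0, E=4, D=-3]  = 1
A = D - Z + 2·W  [with D=-3, Z=1, W=0]  = -4
C = -A - 2·Z - 5  [with A=-4, Z=1]  = -3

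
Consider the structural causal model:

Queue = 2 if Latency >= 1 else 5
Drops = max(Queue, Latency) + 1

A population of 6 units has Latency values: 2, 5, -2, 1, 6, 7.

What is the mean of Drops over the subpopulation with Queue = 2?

Observing Queue=2 restricts to units where Queue's equation naturally yields 2: Latency ∈ {2, 5, 1, 6, 7}. In that subpopulation Drops = 3, 6, 3, 7, 8, mean 5.4.

5.4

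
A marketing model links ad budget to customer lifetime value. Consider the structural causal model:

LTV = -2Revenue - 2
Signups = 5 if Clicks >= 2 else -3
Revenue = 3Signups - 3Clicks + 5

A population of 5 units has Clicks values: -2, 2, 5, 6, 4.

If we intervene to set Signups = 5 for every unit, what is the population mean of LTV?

do(Signups=5) breaks Signups's dependence on Clicks. With Signups=5 fixed, LTV across the units is -54, -30, -12, -6, -18, mean -24.

-24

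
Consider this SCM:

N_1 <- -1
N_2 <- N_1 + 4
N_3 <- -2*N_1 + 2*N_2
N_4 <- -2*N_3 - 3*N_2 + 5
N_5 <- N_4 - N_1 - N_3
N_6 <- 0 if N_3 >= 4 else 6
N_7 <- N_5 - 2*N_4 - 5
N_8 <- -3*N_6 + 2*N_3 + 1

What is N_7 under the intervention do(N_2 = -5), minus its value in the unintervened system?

Under do(N_2=-5), the mechanism N_2 <- N_1 + 4 is discarded; N_2 is fixed at -5.
N_3 = -2*N_1 + 2*N_2  [with N_1=-1, N_2=-5]  = -8
N_4 = -2*N_3 - 3*N_2 + 5  [with N_3=-8, N_2=-5]  = 36
N_5 = N_4 - N_1 - N_3  [with N_4=36, N_1=-1, N_3=-8]  = 45
N_7 = N_5 - 2*N_4 - 5  [with N_5=45, N_4=36]  = -32
Without intervention: N_2 = N_1 + 4  [with N_1=-1]  = 3; N_3 = -2*N_1 + 2*N_2  [with N_1=-1, N_2=3]  = 8; N_4 = -2*N_3 - 3*N_2 + 5  [with N_3=8, N_2=3]  = -20; N_5 = N_4 - N_1 - N_3  [with N_4=-20, N_1=-1, N_3=8]  = -27; N_7 = N_5 - 2*N_4 - 5  [with N_5=-27, N_4=-20]  = 8.
Change = -32 − 8 = -40.

-40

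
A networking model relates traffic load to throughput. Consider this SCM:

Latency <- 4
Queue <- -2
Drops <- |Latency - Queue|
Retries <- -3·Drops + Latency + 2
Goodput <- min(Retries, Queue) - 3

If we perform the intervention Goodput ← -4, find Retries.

The intervention breaks the incoming arrows to Goodput: Goodput <- min(Retries, Queue) - 3 no longer applies, and Goodput = -4.
Since Retries is not a descendant of the intervened variable, it is unaffected.
Drops = |Latency - Queue|  [with Latency=4, Queue=-2]  = 6
Retries = -3·Drops + Latency + 2  [with Drops=6, Latency=4]  = -12

-12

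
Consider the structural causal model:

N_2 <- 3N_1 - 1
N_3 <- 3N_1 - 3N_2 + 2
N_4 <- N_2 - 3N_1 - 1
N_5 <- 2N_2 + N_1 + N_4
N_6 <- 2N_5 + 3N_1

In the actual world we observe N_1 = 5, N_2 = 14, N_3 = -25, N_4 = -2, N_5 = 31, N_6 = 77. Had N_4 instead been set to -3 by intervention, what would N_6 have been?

75

Under do(N_4=-3), the mechanism N_4 <- N_2 - 3N_1 - 1 is discarded; N_4 is fixed at -3.
N_2 = 3N_1 - 1  [with N_1=5]  = 14
N_5 = 2N_2 + N_1 + N_4  [with N_2=14, N_1=5, N_4=-3]  = 30
N_6 = 2N_5 + 3N_1  [with N_5=30, N_1=5]  = 75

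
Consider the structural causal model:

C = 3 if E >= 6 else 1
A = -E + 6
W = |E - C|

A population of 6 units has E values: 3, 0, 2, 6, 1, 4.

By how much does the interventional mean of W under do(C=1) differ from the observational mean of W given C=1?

Under do(C=1), C's equation is replaced by C=1 for every unit. Per-unit W: 2, 1, 1, 5, 0, 3. Mean = 2.
Conditioning on C=1 selects the 5 unit(s) with E ∈ {3, 0, 2, 1, 4}. Their W values: 2, 1, 1, 0, 3. Mean = 1.4.
Difference = 2 − 1.4 = 0.6.

0.6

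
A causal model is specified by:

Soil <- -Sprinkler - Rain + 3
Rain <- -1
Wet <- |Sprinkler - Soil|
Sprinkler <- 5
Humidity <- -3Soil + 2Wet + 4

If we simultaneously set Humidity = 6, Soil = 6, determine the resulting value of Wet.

Under do(Humidity = 6, Soil = 6), each intervened variable's structural equation is replaced by its fixed value.
Wet = |Sprinkler - Soil|  [with Sprinkler=5, Soil=6]  = 1

1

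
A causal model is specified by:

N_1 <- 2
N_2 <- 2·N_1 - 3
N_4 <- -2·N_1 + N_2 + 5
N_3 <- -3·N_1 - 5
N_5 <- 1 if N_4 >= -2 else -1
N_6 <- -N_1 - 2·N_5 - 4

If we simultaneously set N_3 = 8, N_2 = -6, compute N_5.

-1

Setting N_3 = 8, N_2 = -6 by intervention discards those variables' equations.
N_4 = -2·N_1 + N_2 + 5  [with N_1=2, N_2=-6]  = -5
N_5 = 1 if N_4 >= -2 else -1  [with N_4=-5]  = -1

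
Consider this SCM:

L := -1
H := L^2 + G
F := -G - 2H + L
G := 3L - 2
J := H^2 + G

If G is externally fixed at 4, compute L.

Under do(G=4), the mechanism G := 3L - 2 is discarded; G is fixed at 4.
L is not downstream of the intervention, so its value is determined by the original equations.

-1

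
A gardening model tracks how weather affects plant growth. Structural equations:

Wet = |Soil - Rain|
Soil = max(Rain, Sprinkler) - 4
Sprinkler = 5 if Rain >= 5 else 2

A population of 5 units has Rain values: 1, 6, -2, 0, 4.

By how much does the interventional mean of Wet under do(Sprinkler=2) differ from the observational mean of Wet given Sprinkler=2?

Every unit gets Sprinkler=2 under the intervention. Wet values become 3, 4, 0, 2, 4; E[Wet|do(Sprinkler=2)] = 2.6.
E[Wet|Sprinkler=2] averages over only the 4 units with Sprinkler=2 (Rain = 1, -2, 0, 4): Wet = 3, 0, 2, 4, mean 2.25.
Difference = 2.6 − 2.25 = 0.35.

0.35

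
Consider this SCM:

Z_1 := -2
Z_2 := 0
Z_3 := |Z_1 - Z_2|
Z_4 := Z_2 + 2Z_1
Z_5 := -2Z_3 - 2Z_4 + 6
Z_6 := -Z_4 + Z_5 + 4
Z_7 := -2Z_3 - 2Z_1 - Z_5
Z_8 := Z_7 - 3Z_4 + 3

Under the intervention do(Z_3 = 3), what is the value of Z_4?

-4

The intervention breaks the incoming arrows to Z_3: Z_3 := |Z_1 - Z_2| no longer applies, and Z_3 = 3.
Z_4 is not downstream of the intervention, so its value is determined by the original equations.
Z_4 = Z_2 + 2Z_1  [with Z_2=0, Z_1=-2]  = -4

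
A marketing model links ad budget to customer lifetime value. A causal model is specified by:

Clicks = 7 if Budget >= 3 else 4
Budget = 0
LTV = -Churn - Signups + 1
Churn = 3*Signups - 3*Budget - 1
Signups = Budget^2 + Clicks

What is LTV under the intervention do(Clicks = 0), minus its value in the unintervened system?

do(Clicks=0) replaces the equation Clicks = 7 if Budget >= 3 else 4 with the constant Clicks = 0.
Signups = Budget^2 + Clicks  [with Budget=0, Clicks=0]  = 0
Churn = 3*Signups - 3*Budget - 1  [with Signups=0, Budget=0]  = -1
LTV = -Churn - Signups + 1  [with Churn=-1, Signups=0]  = 2
Without intervention: Clicks = 7 if Budget >= 3 else 4  [with Budget=0]  = 4; Signups = Budget^2 + Clicks  [with Budget=0, Clicks=4]  = 4; Churn = 3*Signups - 3*Budget - 1  [with Signups=4, Budget=0]  = 11; LTV = -Churn - Signups + 1  [with Churn=11, Signups=4]  = -14.
Change = 2 − (-14) = 16.

16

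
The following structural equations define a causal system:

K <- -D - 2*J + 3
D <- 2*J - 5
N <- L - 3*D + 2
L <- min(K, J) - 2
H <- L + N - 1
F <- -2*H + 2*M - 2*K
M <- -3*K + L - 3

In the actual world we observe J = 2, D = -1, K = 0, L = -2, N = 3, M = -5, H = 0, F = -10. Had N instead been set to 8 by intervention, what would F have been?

do(N=8) replaces the equation N <- L - 3*D + 2 with the constant N = 8.
D = 2*J - 5  [with J=2]  = -1
K = -D - 2*J + 3  [with D=-1, J=2]  = 0
L = min(K, J) - 2  [with K=0, J=2]  = -2
M = -3*K + L - 3  [with K=0, L=-2]  = -5
H = L + N - 1  [with L=-2, N=8]  = 5
F = -2*H + 2*M - 2*K  [with H=5, M=-5, K=0]  = -20

-20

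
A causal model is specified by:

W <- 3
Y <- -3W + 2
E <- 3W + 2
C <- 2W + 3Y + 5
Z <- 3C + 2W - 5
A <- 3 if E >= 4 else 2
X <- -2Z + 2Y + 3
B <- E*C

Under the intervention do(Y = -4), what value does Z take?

do(Y=-4) replaces the equation Y <- -3W + 2 with the constant Y = -4.
C = 2W + 3Y + 5  [with W=3, Y=-4]  = -1
Z = 3C + 2W - 5  [with C=-1, W=3]  = -2

-2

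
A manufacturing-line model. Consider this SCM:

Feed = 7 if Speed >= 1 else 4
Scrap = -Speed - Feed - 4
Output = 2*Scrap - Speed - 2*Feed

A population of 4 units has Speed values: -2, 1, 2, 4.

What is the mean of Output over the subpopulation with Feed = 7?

Conditioning on Feed=7 selects the 3 unit(s) with Speed ∈ {1, 2, 4}. Their Output values: -39, -42, -48. Mean = -43.

-43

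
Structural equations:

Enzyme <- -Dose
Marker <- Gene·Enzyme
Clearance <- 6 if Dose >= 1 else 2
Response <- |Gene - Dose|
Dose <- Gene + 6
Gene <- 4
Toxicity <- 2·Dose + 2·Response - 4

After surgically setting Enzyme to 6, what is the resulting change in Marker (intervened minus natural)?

64

The intervention breaks the incoming arrows to Enzyme: Enzyme <- -Dose no longer applies, and Enzyme = 6.
Marker = Gene·Enzyme  [with Gene=4, Enzyme=6]  = 24
Without intervention: Dose = Gene + 6  [with Gene=4]  = 10; Enzyme = -Dose  [with Dose=10]  = -10; Marker = Gene·Enzyme  [with Gene=4, Enzyme=-10]  = -40.
Change = 24 − (-40) = 64.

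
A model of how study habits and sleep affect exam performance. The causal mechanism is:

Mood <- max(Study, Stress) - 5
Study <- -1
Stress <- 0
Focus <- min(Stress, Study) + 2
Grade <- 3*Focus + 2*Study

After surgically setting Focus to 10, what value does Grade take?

do(Focus=10) replaces the equation Focus <- min(Stress, Study) + 2 with the constant Focus = 10.
Grade = 3*Focus + 2*Study  [with Focus=10, Study=-1]  = 28

28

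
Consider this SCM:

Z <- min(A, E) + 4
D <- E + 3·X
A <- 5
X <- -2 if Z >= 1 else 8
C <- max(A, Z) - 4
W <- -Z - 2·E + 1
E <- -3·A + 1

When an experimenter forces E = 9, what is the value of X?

Under do(E=9), the mechanism E <- -3·A + 1 is discarded; E is fixed at 9.
Z = min(A, E) + 4  [with A=5, E=9]  = 9
X = -2 if Z >= 1 else 8  [with Z=9]  = -2

-2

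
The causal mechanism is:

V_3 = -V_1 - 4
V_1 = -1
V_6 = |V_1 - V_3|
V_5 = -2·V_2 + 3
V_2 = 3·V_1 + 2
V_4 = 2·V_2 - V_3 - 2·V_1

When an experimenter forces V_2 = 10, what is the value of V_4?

25

Under do(V_2=10), the mechanism V_2 = 3·V_1 + 2 is discarded; V_2 is fixed at 10.
V_3 = -V_1 - 4  [with V_1=-1]  = -3
V_4 = 2·V_2 - V_3 - 2·V_1  [with V_2=10, V_3=-3, V_1=-1]  = 25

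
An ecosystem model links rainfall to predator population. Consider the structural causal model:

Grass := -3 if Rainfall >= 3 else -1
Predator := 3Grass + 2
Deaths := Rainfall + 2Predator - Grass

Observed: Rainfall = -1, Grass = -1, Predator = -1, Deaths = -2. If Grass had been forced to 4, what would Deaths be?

23

Under do(Grass=4), the mechanism Grass := -3 if Rainfall >= 3 else -1 is discarded; Grass is fixed at 4.
Predator = 3Grass + 2  [with Grass=4]  = 14
Deaths = Rainfall + 2Predator - Grass  [with Rainfall=-1, Predator=14, Grass=4]  = 23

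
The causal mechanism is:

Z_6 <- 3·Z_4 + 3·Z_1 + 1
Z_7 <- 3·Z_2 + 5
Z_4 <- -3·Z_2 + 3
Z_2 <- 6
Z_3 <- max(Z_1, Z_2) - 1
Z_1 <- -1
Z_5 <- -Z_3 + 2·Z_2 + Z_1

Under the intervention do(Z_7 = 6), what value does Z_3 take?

5

Intervening sets Z_7 = 6 and removes its equation (Z_7 <- 3·Z_2 + 5).
Z_3 is not downstream of the intervention, so its value is determined by the original equations.
Z_3 = max(Z_1, Z_2) - 1  [with Z_1=-1, Z_2=6]  = 5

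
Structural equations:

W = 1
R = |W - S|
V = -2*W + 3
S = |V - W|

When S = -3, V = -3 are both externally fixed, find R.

4

The joint intervention fixes S = -3, V = -3, removing each variable's own equation.
R = |W - S|  [with W=1, S=-3]  = 4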